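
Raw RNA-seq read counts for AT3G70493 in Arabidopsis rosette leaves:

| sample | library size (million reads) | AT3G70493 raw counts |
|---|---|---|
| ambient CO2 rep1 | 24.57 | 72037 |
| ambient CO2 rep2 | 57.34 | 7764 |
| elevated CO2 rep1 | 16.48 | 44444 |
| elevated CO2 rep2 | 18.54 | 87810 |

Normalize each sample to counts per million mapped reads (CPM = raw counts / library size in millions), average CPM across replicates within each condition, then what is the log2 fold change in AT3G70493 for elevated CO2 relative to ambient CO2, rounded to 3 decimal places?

CPM(ambient CO2 rep1) = 72037 / 24.57 = 2931.9088
CPM(ambient CO2 rep2) = 7764 / 57.34 = 135.4029
CPM(elevated CO2 rep1) = 44444 / 16.48 = 2696.8447
CPM(elevated CO2 rep2) = 87810 / 18.54 = 4736.2460
mean CPM(ambient CO2) = 1533.6558; mean CPM(elevated CO2) = 3716.5453
Fold change = 3716.5453 / 1533.6558 = 2.42332
log2(2.42332) = 1.2770

1.277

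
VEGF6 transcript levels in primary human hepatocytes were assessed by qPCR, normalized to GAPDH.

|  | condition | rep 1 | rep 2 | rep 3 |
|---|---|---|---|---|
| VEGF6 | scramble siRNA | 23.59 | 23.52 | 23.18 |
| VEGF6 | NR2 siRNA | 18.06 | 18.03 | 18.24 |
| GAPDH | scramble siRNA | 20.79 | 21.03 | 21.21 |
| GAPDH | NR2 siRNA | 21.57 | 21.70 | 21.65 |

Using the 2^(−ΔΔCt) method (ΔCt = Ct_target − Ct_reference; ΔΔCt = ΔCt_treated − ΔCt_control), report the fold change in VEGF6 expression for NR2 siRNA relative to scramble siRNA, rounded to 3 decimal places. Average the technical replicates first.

Mean Ct: VEGF6 scramble siRNA 23.430; VEGF6 NR2 siRNA 18.110; GAPDH scramble siRNA 21.010; GAPDH NR2 siRNA 21.640
ΔCt(scramble siRNA) = 23.430 − 21.010 = 2.420
ΔCt(NR2 siRNA) = 18.110 − 21.640 = -3.530
ΔΔCt = -3.530 − 2.420 = -5.950
Fold change = 2^(−(-5.950)) = 2^5.950 = 61.8199

61.820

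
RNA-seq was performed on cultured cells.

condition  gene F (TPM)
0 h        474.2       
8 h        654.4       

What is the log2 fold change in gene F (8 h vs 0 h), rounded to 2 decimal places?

0.46

Fold change = 654.4 / 474.2 = 1.3800
log2(1.3800) = 0.465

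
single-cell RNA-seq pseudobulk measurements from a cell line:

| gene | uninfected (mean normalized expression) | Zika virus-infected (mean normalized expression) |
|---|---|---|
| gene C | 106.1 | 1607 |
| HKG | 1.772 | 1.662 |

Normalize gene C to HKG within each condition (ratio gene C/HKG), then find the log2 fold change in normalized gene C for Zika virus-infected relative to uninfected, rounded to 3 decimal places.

gene C/HKG (uninfected) = 106.1 / 1.772 = 59.876
gene C/HKG (Zika virus-infected) = 1607 / 1.662 = 966.91
Fold change = 966.91 / 59.876 = 16.1485
log2(16.1485) = 4.0133

4.013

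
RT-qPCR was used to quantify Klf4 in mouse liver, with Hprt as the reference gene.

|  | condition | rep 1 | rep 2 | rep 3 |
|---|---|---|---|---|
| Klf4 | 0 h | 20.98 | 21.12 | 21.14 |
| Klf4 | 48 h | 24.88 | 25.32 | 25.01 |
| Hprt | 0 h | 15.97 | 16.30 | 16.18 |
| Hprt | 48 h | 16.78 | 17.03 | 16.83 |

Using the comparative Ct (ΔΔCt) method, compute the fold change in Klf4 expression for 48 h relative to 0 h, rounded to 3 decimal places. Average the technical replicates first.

Mean Ct: Klf4 0 h 21.080; Klf4 48 h 25.070; Hprt 0 h 16.150; Hprt 48 h 16.880
ΔCt(0 h) = 21.080 − 16.150 = 4.930
ΔCt(48 h) = 25.070 − 16.880 = 8.190
ΔΔCt = 8.190 − 4.930 = 3.260
Fold change = 2^(−3.260) = 0.1044

0.104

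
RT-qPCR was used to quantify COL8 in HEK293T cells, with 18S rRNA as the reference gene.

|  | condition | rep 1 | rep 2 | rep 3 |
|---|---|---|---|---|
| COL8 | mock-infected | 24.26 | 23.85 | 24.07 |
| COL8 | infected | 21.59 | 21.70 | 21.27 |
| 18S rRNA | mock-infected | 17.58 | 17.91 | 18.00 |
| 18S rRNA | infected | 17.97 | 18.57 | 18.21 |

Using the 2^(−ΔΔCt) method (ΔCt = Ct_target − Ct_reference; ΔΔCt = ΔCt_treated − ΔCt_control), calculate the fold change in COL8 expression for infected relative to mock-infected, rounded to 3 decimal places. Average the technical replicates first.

Mean Ct: COL8 mock-infected 24.060; COL8 infected 21.520; 18S rRNA mock-infected 17.830; 18S rRNA infected 18.250
ΔCt(mock-infected) = 24.060 − 17.830 = 6.230
ΔCt(infected) = 21.520 − 18.250 = 3.270
ΔΔCt = 3.270 − 6.230 = -2.960
Fold change = 2^(−(-2.960)) = 2^2.960 = 7.7812

7.781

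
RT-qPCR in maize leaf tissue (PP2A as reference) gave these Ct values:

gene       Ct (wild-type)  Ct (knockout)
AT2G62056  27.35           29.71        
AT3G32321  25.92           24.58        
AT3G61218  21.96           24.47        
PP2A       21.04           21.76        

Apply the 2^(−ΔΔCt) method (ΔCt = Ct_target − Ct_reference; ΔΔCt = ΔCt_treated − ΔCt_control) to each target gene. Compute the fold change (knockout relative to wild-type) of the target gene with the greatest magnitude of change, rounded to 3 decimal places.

AT2G62056: ΔΔCt = (29.71−21.76) − (27.35−21.04) = 7.95 − 6.31 = 1.64; fold change = 2^-1.64 = 0.321
AT3G32321: ΔΔCt = (24.58−21.76) − (25.92−21.04) = 2.82 − 4.88 = -2.06; fold change = 2^2.06 = 4.170
AT3G61218: ΔΔCt = (24.47−21.76) − (21.96−21.04) = 2.71 − 0.92 = 1.79; fold change = 2^-1.79 = 0.289
AT3G32321 has the largest |ΔΔCt| = 2.06.

4.170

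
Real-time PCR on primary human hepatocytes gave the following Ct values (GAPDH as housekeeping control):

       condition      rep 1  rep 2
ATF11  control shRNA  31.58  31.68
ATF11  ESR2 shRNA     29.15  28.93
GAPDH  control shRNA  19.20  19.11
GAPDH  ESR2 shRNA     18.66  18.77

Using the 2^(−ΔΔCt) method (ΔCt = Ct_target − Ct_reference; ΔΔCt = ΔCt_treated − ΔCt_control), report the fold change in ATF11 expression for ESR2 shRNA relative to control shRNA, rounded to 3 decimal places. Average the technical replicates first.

Mean Ct: ATF11 control shRNA 31.630; ATF11 ESR2 shRNA 29.040; GAPDH control shRNA 19.155; GAPDH ESR2 shRNA 18.715
ΔCt(control shRNA) = 31.630 − 19.155 = 12.475
ΔCt(ESR2 shRNA) = 29.040 − 18.715 = 10.325
ΔΔCt = 10.325 − 12.475 = -2.150
Fold change = 2^(−(-2.150)) = 2^2.150 = 4.4383

4.438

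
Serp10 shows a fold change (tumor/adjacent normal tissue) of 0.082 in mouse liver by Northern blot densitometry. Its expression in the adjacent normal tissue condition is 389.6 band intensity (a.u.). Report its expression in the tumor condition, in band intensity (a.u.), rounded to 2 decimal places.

tumor expression = 389.6 × 0.082 = 31.95

31.95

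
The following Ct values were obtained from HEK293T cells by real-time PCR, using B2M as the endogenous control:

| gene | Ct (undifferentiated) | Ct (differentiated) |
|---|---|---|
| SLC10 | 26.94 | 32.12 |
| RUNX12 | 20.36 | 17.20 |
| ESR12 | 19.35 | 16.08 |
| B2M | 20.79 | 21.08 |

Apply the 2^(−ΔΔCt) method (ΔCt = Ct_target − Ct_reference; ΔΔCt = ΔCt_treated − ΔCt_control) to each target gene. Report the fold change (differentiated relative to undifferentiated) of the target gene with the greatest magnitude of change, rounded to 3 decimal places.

0.034

SLC10: ΔΔCt = (32.12−21.08) − (26.94−20.79) = 11.04 − 6.15 = 4.89; fold change = 2^-4.89 = 0.034
RUNX12: ΔΔCt = (17.20−21.08) − (20.36−20.79) = -3.88 − (-0.43) = -3.45; fold change = 2^3.45 = 10.928
ESR12: ΔΔCt = (16.08−21.08) − (19.35−20.79) = -5.00 − (-1.44) = -3.56; fold change = 2^3.56 = 11.794
SLC10 has the largest |ΔΔCt| = 4.89.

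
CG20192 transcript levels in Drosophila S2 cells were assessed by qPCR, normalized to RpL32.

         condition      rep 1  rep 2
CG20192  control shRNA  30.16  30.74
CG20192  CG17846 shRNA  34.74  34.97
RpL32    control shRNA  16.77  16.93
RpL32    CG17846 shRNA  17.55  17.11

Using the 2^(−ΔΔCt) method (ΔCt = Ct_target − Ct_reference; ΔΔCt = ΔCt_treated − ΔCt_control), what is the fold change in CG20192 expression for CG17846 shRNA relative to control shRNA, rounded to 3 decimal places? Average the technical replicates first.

Mean Ct: CG20192 control shRNA 30.450; CG20192 CG17846 shRNA 34.855; RpL32 control shRNA 16.850; RpL32 CG17846 shRNA 17.330
ΔCt(control shRNA) = 30.450 − 16.850 = 13.600
ΔCt(CG17846 shRNA) = 34.855 − 17.330 = 17.525
ΔΔCt = 17.525 − 13.600 = 3.925
Fold change = 2^(−3.925) = 0.0658

0.066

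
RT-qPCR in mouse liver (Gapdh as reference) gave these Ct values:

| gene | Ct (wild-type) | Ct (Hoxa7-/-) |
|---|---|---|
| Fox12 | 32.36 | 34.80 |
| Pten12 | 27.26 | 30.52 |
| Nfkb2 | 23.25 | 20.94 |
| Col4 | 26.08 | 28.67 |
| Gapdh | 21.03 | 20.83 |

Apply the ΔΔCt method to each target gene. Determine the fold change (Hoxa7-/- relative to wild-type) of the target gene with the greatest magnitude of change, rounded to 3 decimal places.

0.091

Fox12: ΔΔCt = (34.80−20.83) − (32.36−21.03) = 13.97 − 11.33 = 2.64; fold change = 2^-2.64 = 0.160
Pten12: ΔΔCt = (30.52−20.83) − (27.26−21.03) = 9.69 − 6.23 = 3.46; fold change = 2^-3.46 = 0.091
Nfkb2: ΔΔCt = (20.94−20.83) − (23.25−21.03) = 0.11 − 2.22 = -2.11; fold change = 2^2.11 = 4.317
Col4: ΔΔCt = (28.67−20.83) − (26.08−21.03) = 7.84 − 5.05 = 2.79; fold change = 2^-2.79 = 0.145
Pten12 has the largest |ΔΔCt| = 3.46.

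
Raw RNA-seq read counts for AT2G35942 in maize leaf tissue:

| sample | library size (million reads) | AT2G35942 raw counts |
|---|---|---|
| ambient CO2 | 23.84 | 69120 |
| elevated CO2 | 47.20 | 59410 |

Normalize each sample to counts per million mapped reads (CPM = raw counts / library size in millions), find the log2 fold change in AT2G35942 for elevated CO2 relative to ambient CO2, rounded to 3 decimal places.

CPM(ambient CO2) = 69120 / 23.84 = 2899.3289
CPM(elevated CO2) = 59410 / 47.20 = 1258.6864
Fold change = 1258.6864 / 2899.3289 = 0.43413
log2(0.43413) = -1.2038

-1.204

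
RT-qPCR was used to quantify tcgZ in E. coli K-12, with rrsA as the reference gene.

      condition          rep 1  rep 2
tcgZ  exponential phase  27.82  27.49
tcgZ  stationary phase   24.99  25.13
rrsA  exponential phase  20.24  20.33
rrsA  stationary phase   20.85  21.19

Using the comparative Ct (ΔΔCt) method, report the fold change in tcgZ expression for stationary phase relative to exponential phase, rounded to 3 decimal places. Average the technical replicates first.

Mean Ct: tcgZ exponential phase 27.655; tcgZ stationary phase 25.060; rrsA exponential phase 20.285; rrsA stationary phase 21.020
ΔCt(exponential phase) = 27.655 − 20.285 = 7.370
ΔCt(stationary phase) = 25.060 − 21.020 = 4.040
ΔΔCt = 4.040 − 7.370 = -3.330
Fold change = 2^(−(-3.330)) = 2^3.330 = 10.0561

10.056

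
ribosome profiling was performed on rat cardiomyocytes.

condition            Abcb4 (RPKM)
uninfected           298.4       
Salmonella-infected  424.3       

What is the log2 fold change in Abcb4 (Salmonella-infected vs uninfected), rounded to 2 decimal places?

0.51

Fold change = 424.3 / 298.4 = 1.4219
log2(1.4219) = 0.508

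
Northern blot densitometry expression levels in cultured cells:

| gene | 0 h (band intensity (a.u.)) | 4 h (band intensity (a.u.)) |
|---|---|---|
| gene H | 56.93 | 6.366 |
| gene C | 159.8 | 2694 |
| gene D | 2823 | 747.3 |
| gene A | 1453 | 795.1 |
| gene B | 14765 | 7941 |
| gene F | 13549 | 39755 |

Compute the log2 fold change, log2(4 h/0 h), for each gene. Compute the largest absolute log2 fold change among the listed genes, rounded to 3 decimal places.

log2(6.366/56.93) = -3.161  (gene H)
log2(2694/159.8) = 4.075  (gene C)
log2(747.3/2823) = -1.917  (gene D)
log2(795.1/1453) = -0.870  (gene A)
log2(7941/14765) = -0.895  (gene B)
log2(39755/13549) = 1.553  (gene F)
The largest magnitude belongs to gene C.

4.075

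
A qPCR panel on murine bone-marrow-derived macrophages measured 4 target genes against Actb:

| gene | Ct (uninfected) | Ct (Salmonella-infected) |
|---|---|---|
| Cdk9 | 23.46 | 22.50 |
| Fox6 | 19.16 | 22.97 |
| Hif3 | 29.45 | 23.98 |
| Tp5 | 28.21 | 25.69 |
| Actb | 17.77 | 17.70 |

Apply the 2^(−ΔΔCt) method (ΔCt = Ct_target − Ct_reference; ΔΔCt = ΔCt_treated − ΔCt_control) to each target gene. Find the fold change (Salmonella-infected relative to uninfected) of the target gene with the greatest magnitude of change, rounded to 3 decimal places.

42.224

Cdk9: ΔΔCt = (22.50−17.70) − (23.46−17.77) = 4.80 − 5.69 = -0.89; fold change = 2^0.89 = 1.853
Fox6: ΔΔCt = (22.97−17.70) − (19.16−17.77) = 5.27 − 1.39 = 3.88; fold change = 2^-3.88 = 0.068
Hif3: ΔΔCt = (23.98−17.70) − (29.45−17.77) = 6.28 − 11.68 = -5.40; fold change = 2^5.40 = 42.224
Tp5: ΔΔCt = (25.69−17.70) − (28.21−17.77) = 7.99 − 10.44 = -2.45; fold change = 2^2.45 = 5.464
Hif3 has the largest |ΔΔCt| = 5.40.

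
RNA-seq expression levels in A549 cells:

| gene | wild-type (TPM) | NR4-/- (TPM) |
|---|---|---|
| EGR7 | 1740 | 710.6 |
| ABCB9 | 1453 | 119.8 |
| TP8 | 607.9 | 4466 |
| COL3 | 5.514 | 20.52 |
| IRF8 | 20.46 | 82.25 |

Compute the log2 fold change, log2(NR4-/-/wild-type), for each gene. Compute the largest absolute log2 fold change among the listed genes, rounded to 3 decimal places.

log2(710.6/1740) = -1.292  (EGR7)
log2(119.8/1453) = -3.600  (ABCB9)
log2(4466/607.9) = 2.877  (TP8)
log2(20.52/5.514) = 1.896  (COL3)
log2(82.25/20.46) = 2.007  (IRF8)
The largest magnitude belongs to ABCB9.

3.600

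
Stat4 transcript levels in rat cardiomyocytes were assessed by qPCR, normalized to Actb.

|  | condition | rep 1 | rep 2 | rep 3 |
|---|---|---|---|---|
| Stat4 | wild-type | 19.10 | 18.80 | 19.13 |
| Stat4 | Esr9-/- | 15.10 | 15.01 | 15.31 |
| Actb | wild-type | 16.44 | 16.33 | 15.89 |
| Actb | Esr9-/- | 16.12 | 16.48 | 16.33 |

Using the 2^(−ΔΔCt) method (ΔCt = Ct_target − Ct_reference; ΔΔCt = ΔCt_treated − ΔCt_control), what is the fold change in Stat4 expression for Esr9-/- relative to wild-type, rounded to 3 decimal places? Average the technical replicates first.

Mean Ct: Stat4 wild-type 19.010; Stat4 Esr9-/- 15.140; Actb wild-type 16.220; Actb Esr9-/- 16.310
ΔCt(wild-type) = 19.010 − 16.220 = 2.790
ΔCt(Esr9-/-) = 15.140 − 16.310 = -1.170
ΔΔCt = -1.170 − 2.790 = -3.960
Fold change = 2^(−(-3.960)) = 2^3.960 = 15.5625

15.562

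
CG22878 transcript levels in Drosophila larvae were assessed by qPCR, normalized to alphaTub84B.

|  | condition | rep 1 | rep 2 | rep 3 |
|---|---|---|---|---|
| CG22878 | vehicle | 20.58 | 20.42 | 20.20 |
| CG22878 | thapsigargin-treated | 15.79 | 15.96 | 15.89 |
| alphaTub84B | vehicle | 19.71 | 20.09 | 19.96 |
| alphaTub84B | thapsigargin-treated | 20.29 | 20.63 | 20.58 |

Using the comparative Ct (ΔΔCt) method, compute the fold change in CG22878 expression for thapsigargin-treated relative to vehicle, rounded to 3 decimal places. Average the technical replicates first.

Mean Ct: CG22878 vehicle 20.400; CG22878 thapsigargin-treated 15.880; alphaTub84B vehicle 19.920; alphaTub84B thapsigargin-treated 20.500
ΔCt(vehicle) = 20.400 − 19.920 = 0.480
ΔCt(thapsigargin-treated) = 15.880 − 20.500 = -4.620
ΔΔCt = -4.620 − 0.480 = -5.100
Fold change = 2^(−(-5.100)) = 2^5.100 = 34.2968

34.297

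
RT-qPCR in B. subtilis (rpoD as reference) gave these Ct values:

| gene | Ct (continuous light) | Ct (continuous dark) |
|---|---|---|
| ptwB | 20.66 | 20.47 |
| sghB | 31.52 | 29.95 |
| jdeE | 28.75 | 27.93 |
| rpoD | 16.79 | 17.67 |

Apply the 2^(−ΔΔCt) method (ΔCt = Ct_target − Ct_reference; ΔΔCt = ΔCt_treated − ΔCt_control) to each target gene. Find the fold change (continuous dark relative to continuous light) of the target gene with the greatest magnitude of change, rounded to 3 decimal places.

5.464

ptwB: ΔΔCt = (20.47−17.67) − (20.66−16.79) = 2.80 − 3.87 = -1.07; fold change = 2^1.07 = 2.099
sghB: ΔΔCt = (29.95−17.67) − (31.52−16.79) = 12.28 − 14.73 = -2.45; fold change = 2^2.45 = 5.464
jdeE: ΔΔCt = (27.93−17.67) − (28.75−16.79) = 10.26 − 11.96 = -1.70; fold change = 2^1.70 = 3.249
sghB has the largest |ΔΔCt| = 2.45.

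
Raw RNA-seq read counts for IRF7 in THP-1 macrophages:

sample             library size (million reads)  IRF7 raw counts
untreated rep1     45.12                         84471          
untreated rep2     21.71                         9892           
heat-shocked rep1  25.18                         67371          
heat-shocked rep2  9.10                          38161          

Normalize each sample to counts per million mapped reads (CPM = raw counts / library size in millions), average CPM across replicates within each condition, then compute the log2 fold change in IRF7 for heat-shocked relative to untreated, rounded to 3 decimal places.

1.561

CPM(untreated rep1) = 84471 / 45.12 = 1872.1410
CPM(untreated rep2) = 9892 / 21.71 = 455.6426
CPM(heat-shocked rep1) = 67371 / 25.18 = 2675.5759
CPM(heat-shocked rep2) = 38161 / 9.10 = 4193.5165
mean CPM(untreated) = 1163.8918; mean CPM(heat-shocked) = 3434.5462
Fold change = 3434.5462 / 1163.8918 = 2.95092
log2(2.95092) = 1.5612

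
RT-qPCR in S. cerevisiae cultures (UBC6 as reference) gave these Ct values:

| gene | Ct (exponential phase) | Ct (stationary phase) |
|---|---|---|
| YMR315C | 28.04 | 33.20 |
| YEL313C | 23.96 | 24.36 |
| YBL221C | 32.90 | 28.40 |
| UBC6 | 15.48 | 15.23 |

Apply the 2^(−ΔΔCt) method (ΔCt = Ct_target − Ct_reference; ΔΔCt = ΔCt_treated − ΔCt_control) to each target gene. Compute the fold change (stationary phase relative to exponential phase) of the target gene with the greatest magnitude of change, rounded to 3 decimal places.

YMR315C: ΔΔCt = (33.20−15.23) − (28.04−15.48) = 17.97 − 12.56 = 5.41; fold change = 2^-5.41 = 0.024
YEL313C: ΔΔCt = (24.36−15.23) − (23.96−15.48) = 9.13 − 8.48 = 0.65; fold change = 2^-0.65 = 0.637
YBL221C: ΔΔCt = (28.40−15.23) − (32.90−15.48) = 13.17 − 17.42 = -4.25; fold change = 2^4.25 = 19.027
YMR315C has the largest |ΔΔCt| = 5.41.

0.024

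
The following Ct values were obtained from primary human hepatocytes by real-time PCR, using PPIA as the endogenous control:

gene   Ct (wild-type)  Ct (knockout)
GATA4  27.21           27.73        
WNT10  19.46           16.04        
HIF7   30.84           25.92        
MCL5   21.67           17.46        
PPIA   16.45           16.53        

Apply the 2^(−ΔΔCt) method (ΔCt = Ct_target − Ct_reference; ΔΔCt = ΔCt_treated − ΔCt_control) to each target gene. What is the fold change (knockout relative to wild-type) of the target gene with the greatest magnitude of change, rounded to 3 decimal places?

GATA4: ΔΔCt = (27.73−16.53) − (27.21−16.45) = 11.20 − 10.76 = 0.44; fold change = 2^-0.44 = 0.737
WNT10: ΔΔCt = (16.04−16.53) − (19.46−16.45) = -0.49 − 3.01 = -3.50; fold change = 2^3.50 = 11.314
HIF7: ΔΔCt = (25.92−16.53) − (30.84−16.45) = 9.39 − 14.39 = -5.00; fold change = 2^5.00 = 32.000
MCL5: ΔΔCt = (17.46−16.53) − (21.67−16.45) = 0.93 − 5.22 = -4.29; fold change = 2^4.29 = 19.562
HIF7 has the largest |ΔΔCt| = 5.00.

32.000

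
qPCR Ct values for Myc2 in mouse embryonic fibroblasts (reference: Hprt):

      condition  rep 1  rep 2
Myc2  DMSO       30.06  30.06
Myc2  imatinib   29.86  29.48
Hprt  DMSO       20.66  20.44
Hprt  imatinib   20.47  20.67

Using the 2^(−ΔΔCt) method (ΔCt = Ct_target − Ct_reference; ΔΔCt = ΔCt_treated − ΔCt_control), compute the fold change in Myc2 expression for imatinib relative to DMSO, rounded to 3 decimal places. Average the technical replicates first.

Mean Ct: Myc2 DMSO 30.060; Myc2 imatinib 29.670; Hprt DMSO 20.550; Hprt imatinib 20.570
ΔCt(DMSO) = 30.060 − 20.550 = 9.510
ΔCt(imatinib) = 29.670 − 20.570 = 9.100
ΔΔCt = 9.100 − 9.510 = -0.410
Fold change = 2^(−(-0.410)) = 2^0.410 = 1.3287

1.329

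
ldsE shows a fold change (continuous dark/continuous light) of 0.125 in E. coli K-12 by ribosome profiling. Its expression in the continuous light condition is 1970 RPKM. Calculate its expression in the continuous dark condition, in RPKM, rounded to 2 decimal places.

246.25

continuous dark expression = 1970 × 0.125 = 246.25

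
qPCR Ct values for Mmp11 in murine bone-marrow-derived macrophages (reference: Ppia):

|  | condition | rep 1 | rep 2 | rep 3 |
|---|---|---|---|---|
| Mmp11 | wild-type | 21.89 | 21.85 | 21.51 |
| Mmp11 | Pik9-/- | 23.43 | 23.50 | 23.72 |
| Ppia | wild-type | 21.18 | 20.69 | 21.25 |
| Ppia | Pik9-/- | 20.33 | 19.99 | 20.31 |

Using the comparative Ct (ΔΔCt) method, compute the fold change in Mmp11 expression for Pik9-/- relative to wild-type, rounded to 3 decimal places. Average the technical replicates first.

Mean Ct: Mmp11 wild-type 21.750; Mmp11 Pik9-/- 23.550; Ppia wild-type 21.040; Ppia Pik9-/- 20.210
ΔCt(wild-type) = 21.750 − 21.040 = 0.710
ΔCt(Pik9-/-) = 23.550 − 20.210 = 3.340
ΔΔCt = 3.340 − 0.710 = 2.630
Fold change = 2^(−2.630) = 0.1615

0.162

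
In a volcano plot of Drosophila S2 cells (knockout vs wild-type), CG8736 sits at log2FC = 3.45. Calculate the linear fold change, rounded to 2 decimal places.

10.93

Fold change = 2^(3.45) = 10.928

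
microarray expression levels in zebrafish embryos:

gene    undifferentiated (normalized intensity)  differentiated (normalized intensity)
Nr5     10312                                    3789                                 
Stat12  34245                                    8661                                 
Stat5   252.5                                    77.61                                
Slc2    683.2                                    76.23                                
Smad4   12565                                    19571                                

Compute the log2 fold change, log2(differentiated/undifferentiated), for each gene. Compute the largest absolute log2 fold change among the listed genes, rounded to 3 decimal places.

log2(3789/10312) = -1.444  (Nr5)
log2(8661/34245) = -1.983  (Stat12)
log2(77.61/252.5) = -1.702  (Stat5)
log2(76.23/683.2) = -3.164  (Slc2)
log2(19571/12565) = 0.639  (Smad4)
The largest magnitude belongs to Slc2.

3.164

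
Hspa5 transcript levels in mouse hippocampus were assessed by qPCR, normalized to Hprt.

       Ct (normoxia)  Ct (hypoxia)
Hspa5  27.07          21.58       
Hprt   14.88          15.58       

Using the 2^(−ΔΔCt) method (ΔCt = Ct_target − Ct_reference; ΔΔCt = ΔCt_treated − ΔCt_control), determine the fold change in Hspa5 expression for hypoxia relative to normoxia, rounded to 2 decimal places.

73.01

ΔCt(normoxia) = 27.070 − 14.880 = 12.190
ΔCt(hypoxia) = 21.580 − 15.580 = 6.000
ΔΔCt = 6.000 − 12.190 = -6.190
Fold change = 2^(−(-6.190)) = 2^6.190 = 73.009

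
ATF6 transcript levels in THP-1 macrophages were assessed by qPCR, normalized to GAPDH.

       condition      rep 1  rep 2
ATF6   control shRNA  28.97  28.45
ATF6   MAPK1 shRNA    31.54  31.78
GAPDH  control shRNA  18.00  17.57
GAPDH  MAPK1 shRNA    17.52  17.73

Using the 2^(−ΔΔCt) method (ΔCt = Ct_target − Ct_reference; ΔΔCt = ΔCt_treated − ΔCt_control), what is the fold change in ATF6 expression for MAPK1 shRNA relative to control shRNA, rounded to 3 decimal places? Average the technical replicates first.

0.116

Mean Ct: ATF6 control shRNA 28.710; ATF6 MAPK1 shRNA 31.660; GAPDH control shRNA 17.785; GAPDH MAPK1 shRNA 17.625
ΔCt(control shRNA) = 28.710 − 17.785 = 10.925
ΔCt(MAPK1 shRNA) = 31.660 − 17.625 = 14.035
ΔΔCt = 14.035 − 10.925 = 3.110
Fold change = 2^(−3.110) = 0.1158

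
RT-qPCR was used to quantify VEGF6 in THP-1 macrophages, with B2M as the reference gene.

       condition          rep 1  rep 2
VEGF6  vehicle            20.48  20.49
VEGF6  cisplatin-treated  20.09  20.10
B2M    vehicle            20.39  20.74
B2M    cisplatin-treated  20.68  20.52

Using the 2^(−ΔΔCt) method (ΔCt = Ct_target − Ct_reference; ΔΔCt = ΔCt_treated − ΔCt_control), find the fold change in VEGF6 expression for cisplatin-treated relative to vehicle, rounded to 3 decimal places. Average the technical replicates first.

1.343

Mean Ct: VEGF6 vehicle 20.485; VEGF6 cisplatin-treated 20.095; B2M vehicle 20.565; B2M cisplatin-treated 20.600
ΔCt(vehicle) = 20.485 − 20.565 = -0.080
ΔCt(cisplatin-treated) = 20.095 − 20.600 = -0.505
ΔΔCt = -0.505 − (-0.080) = -0.425
Fold change = 2^(−(-0.425)) = 2^0.425 = 1.3426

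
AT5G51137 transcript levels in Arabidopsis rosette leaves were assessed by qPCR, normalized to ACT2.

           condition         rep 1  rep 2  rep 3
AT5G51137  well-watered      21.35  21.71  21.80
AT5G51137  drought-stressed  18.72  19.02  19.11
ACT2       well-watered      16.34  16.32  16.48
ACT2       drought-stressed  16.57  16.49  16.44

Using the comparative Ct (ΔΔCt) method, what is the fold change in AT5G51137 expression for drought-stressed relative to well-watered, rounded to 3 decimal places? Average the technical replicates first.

6.916

Mean Ct: AT5G51137 well-watered 21.620; AT5G51137 drought-stressed 18.950; ACT2 well-watered 16.380; ACT2 drought-stressed 16.500
ΔCt(well-watered) = 21.620 − 16.380 = 5.240
ΔCt(drought-stressed) = 18.950 − 16.500 = 2.450
ΔΔCt = 2.450 − 5.240 = -2.790
Fold change = 2^(−(-2.790)) = 2^2.790 = 6.9163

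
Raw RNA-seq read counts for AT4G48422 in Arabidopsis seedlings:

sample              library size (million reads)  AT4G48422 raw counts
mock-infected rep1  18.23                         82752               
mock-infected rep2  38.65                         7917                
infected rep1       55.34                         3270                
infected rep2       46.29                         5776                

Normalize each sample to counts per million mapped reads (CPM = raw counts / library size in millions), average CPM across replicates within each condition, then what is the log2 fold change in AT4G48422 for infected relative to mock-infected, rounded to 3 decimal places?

CPM(mock-infected rep1) = 82752 / 18.23 = 4539.3308
CPM(mock-infected rep2) = 7917 / 38.65 = 204.8383
CPM(infected rep1) = 3270 / 55.34 = 59.0893
CPM(infected rep2) = 5776 / 46.29 = 124.7786
mean CPM(mock-infected) = 2372.0845; mean CPM(infected) = 91.9339
Fold change = 91.9339 / 2372.0845 = 0.03876
log2(0.03876) = -4.6894

-4.689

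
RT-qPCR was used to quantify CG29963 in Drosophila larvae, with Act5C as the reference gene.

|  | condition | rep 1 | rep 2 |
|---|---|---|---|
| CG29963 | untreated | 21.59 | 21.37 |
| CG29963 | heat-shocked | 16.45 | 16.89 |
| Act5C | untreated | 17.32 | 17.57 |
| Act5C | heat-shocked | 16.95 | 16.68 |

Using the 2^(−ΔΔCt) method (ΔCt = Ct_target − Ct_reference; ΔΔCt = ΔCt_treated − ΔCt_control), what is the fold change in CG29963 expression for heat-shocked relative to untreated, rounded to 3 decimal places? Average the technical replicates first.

18.126

Mean Ct: CG29963 untreated 21.480; CG29963 heat-shocked 16.670; Act5C untreated 17.445; Act5C heat-shocked 16.815
ΔCt(untreated) = 21.480 − 17.445 = 4.035
ΔCt(heat-shocked) = 16.670 − 16.815 = -0.145
ΔΔCt = -0.145 − 4.035 = -4.180
Fold change = 2^(−(-4.180)) = 2^4.180 = 18.1261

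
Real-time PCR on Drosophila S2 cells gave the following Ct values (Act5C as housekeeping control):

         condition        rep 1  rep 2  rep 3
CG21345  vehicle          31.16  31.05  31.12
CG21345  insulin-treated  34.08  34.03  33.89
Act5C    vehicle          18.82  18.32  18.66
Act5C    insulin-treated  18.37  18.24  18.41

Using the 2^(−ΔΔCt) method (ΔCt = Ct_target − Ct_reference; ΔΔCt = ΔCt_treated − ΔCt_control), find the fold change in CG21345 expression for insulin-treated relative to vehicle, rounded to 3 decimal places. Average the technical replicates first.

0.113

Mean Ct: CG21345 vehicle 31.110; CG21345 insulin-treated 34.000; Act5C vehicle 18.600; Act5C insulin-treated 18.340
ΔCt(vehicle) = 31.110 − 18.600 = 12.510
ΔCt(insulin-treated) = 34.000 − 18.340 = 15.660
ΔΔCt = 15.660 − 12.510 = 3.150
Fold change = 2^(−3.150) = 0.1127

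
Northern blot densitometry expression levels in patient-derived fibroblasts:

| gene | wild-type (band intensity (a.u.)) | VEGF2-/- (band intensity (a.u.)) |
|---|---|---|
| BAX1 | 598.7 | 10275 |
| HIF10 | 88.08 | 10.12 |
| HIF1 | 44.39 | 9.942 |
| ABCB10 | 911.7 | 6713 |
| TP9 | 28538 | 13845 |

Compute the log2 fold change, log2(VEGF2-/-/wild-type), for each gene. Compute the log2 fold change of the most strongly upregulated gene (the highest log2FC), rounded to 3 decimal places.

4.101

log2(10275/598.7) = 4.101  (BAX1)
log2(10.12/88.08) = -3.122  (HIF10)
log2(9.942/44.39) = -2.159  (HIF1)
log2(6713/911.7) = 2.880  (ABCB10)
log2(13845/28538) = -1.044  (TP9)
BAX1 is most strongly upregulated.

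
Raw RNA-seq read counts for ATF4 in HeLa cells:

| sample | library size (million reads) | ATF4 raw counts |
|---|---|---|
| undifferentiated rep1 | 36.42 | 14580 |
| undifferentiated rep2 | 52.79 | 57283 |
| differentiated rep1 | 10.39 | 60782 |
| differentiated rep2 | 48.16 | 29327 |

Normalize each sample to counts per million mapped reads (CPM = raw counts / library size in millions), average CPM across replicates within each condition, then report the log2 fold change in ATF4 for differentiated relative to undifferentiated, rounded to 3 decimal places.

CPM(undifferentiated rep1) = 14580 / 36.42 = 400.3295
CPM(undifferentiated rep2) = 57283 / 52.79 = 1085.1108
CPM(differentiated rep1) = 60782 / 10.39 = 5850.0481
CPM(differentiated rep2) = 29327 / 48.16 = 608.9493
mean CPM(undifferentiated) = 742.7202; mean CPM(differentiated) = 3229.4987
Fold change = 3229.4987 / 742.7202 = 4.34820
log2(4.34820) = 2.1204

2.120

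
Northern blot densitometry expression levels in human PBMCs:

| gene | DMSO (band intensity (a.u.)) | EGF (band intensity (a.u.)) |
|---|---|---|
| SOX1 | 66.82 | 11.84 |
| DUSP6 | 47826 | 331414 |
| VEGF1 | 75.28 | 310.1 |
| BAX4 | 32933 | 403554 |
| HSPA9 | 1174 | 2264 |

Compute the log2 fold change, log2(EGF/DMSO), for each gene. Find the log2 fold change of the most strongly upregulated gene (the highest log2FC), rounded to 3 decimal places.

log2(11.84/66.82) = -2.497  (SOX1)
log2(331414/47826) = 2.793  (DUSP6)
log2(310.1/75.28) = 2.042  (VEGF1)
log2(403554/32933) = 3.615  (BAX4)
log2(2264/1174) = 0.947  (HSPA9)
BAX4 is most strongly upregulated.

3.615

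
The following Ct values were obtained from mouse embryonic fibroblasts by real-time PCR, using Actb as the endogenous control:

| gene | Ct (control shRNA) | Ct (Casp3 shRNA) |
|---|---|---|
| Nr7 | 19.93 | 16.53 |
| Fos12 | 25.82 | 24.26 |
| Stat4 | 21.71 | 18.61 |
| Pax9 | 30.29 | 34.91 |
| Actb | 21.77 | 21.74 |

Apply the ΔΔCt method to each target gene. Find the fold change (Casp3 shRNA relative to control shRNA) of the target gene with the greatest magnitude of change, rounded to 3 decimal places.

0.040

Nr7: ΔΔCt = (16.53−21.74) − (19.93−21.77) = -5.21 − (-1.84) = -3.37; fold change = 2^3.37 = 10.339
Fos12: ΔΔCt = (24.26−21.74) − (25.82−21.77) = 2.52 − 4.05 = -1.53; fold change = 2^1.53 = 2.888
Stat4: ΔΔCt = (18.61−21.74) − (21.71−21.77) = -3.13 − (-0.06) = -3.07; fold change = 2^3.07 = 8.398
Pax9: ΔΔCt = (34.91−21.74) − (30.29−21.77) = 13.17 − 8.52 = 4.65; fold change = 2^-4.65 = 0.040
Pax9 has the largest |ΔΔCt| = 4.65.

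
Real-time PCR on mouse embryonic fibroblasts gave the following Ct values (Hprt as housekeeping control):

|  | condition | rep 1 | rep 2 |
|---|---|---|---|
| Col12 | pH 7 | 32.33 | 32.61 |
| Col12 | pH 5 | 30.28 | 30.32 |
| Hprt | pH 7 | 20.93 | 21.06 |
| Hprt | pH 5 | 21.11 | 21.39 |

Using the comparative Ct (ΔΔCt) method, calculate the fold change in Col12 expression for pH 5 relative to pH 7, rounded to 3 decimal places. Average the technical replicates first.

Mean Ct: Col12 pH 7 32.470; Col12 pH 5 30.300; Hprt pH 7 20.995; Hprt pH 5 21.250
ΔCt(pH 7) = 32.470 − 20.995 = 11.475
ΔCt(pH 5) = 30.300 − 21.250 = 9.050
ΔΔCt = 9.050 − 11.475 = -2.425
Fold change = 2^(−(-2.425)) = 2^2.425 = 5.3703

5.370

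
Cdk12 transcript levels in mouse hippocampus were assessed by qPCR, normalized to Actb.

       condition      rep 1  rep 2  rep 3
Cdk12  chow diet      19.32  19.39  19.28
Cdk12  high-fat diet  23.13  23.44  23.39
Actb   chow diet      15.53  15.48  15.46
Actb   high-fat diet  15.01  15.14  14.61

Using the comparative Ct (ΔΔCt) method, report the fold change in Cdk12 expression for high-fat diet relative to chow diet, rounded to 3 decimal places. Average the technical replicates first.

0.042

Mean Ct: Cdk12 chow diet 19.330; Cdk12 high-fat diet 23.320; Actb chow diet 15.490; Actb high-fat diet 14.920
ΔCt(chow diet) = 19.330 − 15.490 = 3.840
ΔCt(high-fat diet) = 23.320 − 14.920 = 8.400
ΔΔCt = 8.400 − 3.840 = 4.560
Fold change = 2^(−4.560) = 0.0424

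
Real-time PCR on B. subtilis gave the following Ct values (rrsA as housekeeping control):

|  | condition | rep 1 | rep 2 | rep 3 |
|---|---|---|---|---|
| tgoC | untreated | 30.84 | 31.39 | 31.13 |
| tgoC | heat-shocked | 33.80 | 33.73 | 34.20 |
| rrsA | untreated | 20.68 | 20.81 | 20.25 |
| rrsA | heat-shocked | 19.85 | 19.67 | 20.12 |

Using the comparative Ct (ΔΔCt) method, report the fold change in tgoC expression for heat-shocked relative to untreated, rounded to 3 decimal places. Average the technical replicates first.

Mean Ct: tgoC untreated 31.120; tgoC heat-shocked 33.910; rrsA untreated 20.580; rrsA heat-shocked 19.880
ΔCt(untreated) = 31.120 − 20.580 = 10.540
ΔCt(heat-shocked) = 33.910 − 19.880 = 14.030
ΔΔCt = 14.030 − 10.540 = 3.490
Fold change = 2^(−3.490) = 0.0890

0.089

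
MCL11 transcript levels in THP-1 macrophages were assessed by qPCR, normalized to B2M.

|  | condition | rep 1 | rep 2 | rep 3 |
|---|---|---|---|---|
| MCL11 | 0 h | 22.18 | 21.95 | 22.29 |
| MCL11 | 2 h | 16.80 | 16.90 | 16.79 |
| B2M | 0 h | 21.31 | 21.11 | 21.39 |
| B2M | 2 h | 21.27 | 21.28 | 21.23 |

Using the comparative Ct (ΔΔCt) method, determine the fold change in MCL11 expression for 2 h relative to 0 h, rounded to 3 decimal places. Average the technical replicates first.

Mean Ct: MCL11 0 h 22.140; MCL11 2 h 16.830; B2M 0 h 21.270; B2M 2 h 21.260
ΔCt(0 h) = 22.140 − 21.270 = 0.870
ΔCt(2 h) = 16.830 − 21.260 = -4.430
ΔΔCt = -4.430 − 0.870 = -5.300
Fold change = 2^(−(-5.300)) = 2^5.300 = 39.3966

39.397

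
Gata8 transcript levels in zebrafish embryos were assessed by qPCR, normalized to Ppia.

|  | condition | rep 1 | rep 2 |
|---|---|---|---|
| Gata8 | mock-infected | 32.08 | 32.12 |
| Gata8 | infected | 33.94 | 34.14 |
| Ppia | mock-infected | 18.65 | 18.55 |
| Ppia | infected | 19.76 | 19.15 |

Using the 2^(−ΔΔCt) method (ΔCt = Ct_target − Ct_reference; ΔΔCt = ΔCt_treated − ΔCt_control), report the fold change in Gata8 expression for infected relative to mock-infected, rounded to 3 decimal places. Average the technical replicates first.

0.471

Mean Ct: Gata8 mock-infected 32.100; Gata8 infected 34.040; Ppia mock-infected 18.600; Ppia infected 19.455
ΔCt(mock-infected) = 32.100 − 18.600 = 13.500
ΔCt(infected) = 34.040 − 19.455 = 14.585
ΔΔCt = 14.585 − 13.500 = 1.085
Fold change = 2^(−1.085) = 0.4714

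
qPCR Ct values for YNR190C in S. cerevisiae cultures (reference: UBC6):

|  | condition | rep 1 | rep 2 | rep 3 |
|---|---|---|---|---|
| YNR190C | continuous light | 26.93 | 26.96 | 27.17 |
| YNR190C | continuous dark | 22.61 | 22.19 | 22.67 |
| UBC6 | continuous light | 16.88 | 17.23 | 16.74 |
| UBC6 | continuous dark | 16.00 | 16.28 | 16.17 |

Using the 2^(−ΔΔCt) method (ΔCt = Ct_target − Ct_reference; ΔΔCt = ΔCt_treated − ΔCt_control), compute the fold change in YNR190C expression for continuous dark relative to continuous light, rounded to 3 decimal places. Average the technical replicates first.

13.269

Mean Ct: YNR190C continuous light 27.020; YNR190C continuous dark 22.490; UBC6 continuous light 16.950; UBC6 continuous dark 16.150
ΔCt(continuous light) = 27.020 − 16.950 = 10.070
ΔCt(continuous dark) = 22.490 − 16.150 = 6.340
ΔΔCt = 6.340 − 10.070 = -3.730
Fold change = 2^(−(-3.730)) = 2^3.730 = 13.2691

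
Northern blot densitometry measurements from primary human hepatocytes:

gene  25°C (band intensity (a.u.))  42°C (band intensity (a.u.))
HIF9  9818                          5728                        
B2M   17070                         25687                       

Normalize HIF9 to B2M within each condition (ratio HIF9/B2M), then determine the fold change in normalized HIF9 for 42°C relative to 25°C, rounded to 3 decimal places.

HIF9/B2M (25°C) = 9818 / 17070 = 0.57516
HIF9/B2M (42°C) = 5728 / 25687 = 0.22299
Fold change = 0.22299 / 0.57516 = 0.3877

0.388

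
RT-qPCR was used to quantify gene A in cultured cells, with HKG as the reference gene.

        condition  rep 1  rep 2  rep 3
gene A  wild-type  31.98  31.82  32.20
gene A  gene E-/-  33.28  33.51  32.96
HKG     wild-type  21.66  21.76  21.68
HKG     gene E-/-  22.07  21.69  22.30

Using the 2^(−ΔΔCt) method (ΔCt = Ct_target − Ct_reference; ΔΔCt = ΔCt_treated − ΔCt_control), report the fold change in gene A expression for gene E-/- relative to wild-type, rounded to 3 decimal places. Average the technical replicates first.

0.525

Mean Ct: gene A wild-type 32.000; gene A gene E-/- 33.250; HKG wild-type 21.700; HKG gene E-/- 22.020
ΔCt(wild-type) = 32.000 − 21.700 = 10.300
ΔCt(gene E-/-) = 33.250 − 22.020 = 11.230
ΔΔCt = 11.230 − 10.300 = 0.930
Fold change = 2^(−0.930) = 0.5249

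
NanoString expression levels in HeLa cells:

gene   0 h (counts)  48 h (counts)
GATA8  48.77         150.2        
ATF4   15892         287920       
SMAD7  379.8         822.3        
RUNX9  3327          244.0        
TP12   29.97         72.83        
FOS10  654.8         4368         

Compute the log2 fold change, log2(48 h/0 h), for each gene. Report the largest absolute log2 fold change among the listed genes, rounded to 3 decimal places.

log2(150.2/48.77) = 1.623  (GATA8)
log2(287920/15892) = 4.179  (ATF4)
log2(822.3/379.8) = 1.114  (SMAD7)
log2(244.0/3327) = -3.769  (RUNX9)
log2(72.83/29.97) = 1.281  (TP12)
log2(4368/654.8) = 2.738  (FOS10)
The largest magnitude belongs to ATF4.

4.179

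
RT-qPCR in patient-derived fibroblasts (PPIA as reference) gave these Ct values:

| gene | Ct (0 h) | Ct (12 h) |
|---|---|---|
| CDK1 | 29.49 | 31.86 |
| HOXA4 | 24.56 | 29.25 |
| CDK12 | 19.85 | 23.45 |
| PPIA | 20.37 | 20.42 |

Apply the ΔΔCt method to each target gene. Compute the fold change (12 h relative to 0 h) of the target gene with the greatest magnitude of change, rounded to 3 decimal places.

0.040

CDK1: ΔΔCt = (31.86−20.42) − (29.49−20.37) = 11.44 − 9.12 = 2.32; fold change = 2^-2.32 = 0.200
HOXA4: ΔΔCt = (29.25−20.42) − (24.56−20.37) = 8.83 − 4.19 = 4.64; fold change = 2^-4.64 = 0.040
CDK12: ΔΔCt = (23.45−20.42) − (19.85−20.37) = 3.03 − (-0.52) = 3.55; fold change = 2^-3.55 = 0.085
HOXA4 has the largest |ΔΔCt| = 4.64.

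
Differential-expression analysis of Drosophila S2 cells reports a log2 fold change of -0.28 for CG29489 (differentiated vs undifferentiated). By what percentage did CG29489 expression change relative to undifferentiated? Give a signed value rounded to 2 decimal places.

Fold change = 2^(-0.28) = 0.8236
Percent change = (FC − 1) × 100% = (0.8236 − 1) × 100 = -17.64%

-17.64%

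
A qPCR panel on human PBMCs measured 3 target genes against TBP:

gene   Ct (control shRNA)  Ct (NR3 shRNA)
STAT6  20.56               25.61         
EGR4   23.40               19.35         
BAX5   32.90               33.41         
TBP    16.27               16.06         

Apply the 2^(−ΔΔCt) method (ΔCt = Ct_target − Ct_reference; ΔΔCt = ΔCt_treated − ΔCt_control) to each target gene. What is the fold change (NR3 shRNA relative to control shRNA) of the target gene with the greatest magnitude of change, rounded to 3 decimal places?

0.026

STAT6: ΔΔCt = (25.61−16.06) − (20.56−16.27) = 9.55 − 4.29 = 5.26; fold change = 2^-5.26 = 0.026
EGR4: ΔΔCt = (19.35−16.06) − (23.40−16.27) = 3.29 − 7.13 = -3.84; fold change = 2^3.84 = 14.320
BAX5: ΔΔCt = (33.41−16.06) − (32.90−16.27) = 17.35 − 16.63 = 0.72; fold change = 2^-0.72 = 0.607
STAT6 has the largest |ΔΔCt| = 5.26.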